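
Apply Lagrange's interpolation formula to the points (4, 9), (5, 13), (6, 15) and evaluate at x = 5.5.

Lagrange interpolation formula:
P(x) = Σ yᵢ × Lᵢ(x)
where Lᵢ(x) = Π_{j≠i} (x - xⱼ)/(xᵢ - xⱼ)

L_0(5.5) = (5.5 - 5)/(4 - 5) × (5.5 - 6)/(4 - 6) = -0.125000
L_1(5.5) = (5.5 - 4)/(5 - 4) × (5.5 - 6)/(5 - 6) = 0.750000
L_2(5.5) = (5.5 - 4)/(6 - 4) × (5.5 - 5)/(6 - 5) = 0.375000

P(5.5) = 9×L_0(5.5) + 13×L_1(5.5) + 15×L_2(5.5)
P(5.5) = 14.250000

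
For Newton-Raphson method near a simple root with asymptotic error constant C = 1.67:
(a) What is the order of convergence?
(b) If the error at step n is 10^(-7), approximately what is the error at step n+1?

(a) Newton-Raphson has quadratic (order 2) convergence near simple roots.
    This means |e_{n+1}| ≈ C|e_n|².

(b) With |e_n| = 10^(-7) and C = 1.67:
    |e_{n+1}| ≈ 1.67 × (10^(-7))² = 1.67 × 10^(-14)

(a) 2 (quadratic); (b) |e_{n+1}| ≈ 1.670e-14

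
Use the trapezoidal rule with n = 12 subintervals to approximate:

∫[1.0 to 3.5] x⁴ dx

f(x) = x⁴
a = 1.0, b = 3.5, n = 12
h = (b - a)/n = 0.208333

Trapezoidal rule: (h/2)[f(x₀) + 2f(x₁) + 2f(x₂) + ... + f(xₙ)]

x_0 = 1.0000, f(x_0) = 1.000000, coefficient = 1
x_1 = 1.2083, f(x_1) = 2.131803, coefficient = 2
x_2 = 1.4167, f(x_2) = 4.027826, coefficient = 2
x_3 = 1.6250, f(x_3) = 6.972900, coefficient = 2
x_4 = 1.8333, f(x_4) = 11.297068, coefficient = 2
x_5 = 2.0417, f(x_5) = 17.375582, coefficient = 2
x_6 = 2.2500, f(x_6) = 25.628906, coefficient = 2
x_7 = 2.4583, f(x_7) = 36.522717, coefficient = 2
x_8 = 2.6667, f(x_8) = 50.567901, coefficient = 2
x_9 = 2.8750, f(x_9) = 68.320557, coefficient = 2
x_10 = 3.0833, f(x_10) = 90.381993, coefficient = 2
x_11 = 3.2917, f(x_11) = 117.398730, coefficient = 2
x_12 = 3.5000, f(x_12) = 150.062500, coefficient = 1

I ≈ (0.208333/2) × 1012.314465 = 105.449423
Exact value: 104.843750
Error: 0.605673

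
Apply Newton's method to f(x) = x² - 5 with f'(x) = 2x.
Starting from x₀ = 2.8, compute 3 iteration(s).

f(x) = x² - 5
f'(x) = 2x
x₀ = 2.8

Newton-Raphson formula: x_{n+1} = x_n - f(x_n)/f'(x_n)

Iteration 1:
  f(2.800000) = 2.840000
  f'(2.800000) = 5.600000
  x_1 = 2.800000 - 2.840000/5.600000 = 2.292857
Iteration 2:
  f(2.292857) = 0.257194
  f'(2.292857) = 4.585714
  x_2 = 2.292857 - 0.257194/4.585714 = 2.236771
Iteration 3:
  f(2.236771) = 0.003146
  f'(2.236771) = 4.473543
  x_3 = 2.236771 - 0.003146/4.473543 = 2.236068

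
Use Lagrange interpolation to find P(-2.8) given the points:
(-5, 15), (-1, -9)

Lagrange interpolation formula:
P(x) = Σ yᵢ × Lᵢ(x)
where Lᵢ(x) = Π_{j≠i} (x - xⱼ)/(xᵢ - xⱼ)

L_0(-2.8) = (-2.8 - (-1))/(-5 - (-1)) = 0.450000
L_1(-2.8) = (-2.8 - (-5))/(-1 - (-5)) = 0.550000

P(-2.8) = 15×L_0(-2.8) + (-9)×L_1(-2.8)
P(-2.8) = 1.800000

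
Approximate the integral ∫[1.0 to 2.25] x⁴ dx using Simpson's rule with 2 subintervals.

f(x) = x⁴
a = 1.0, b = 2.25, n = 2
h = (b - a)/n = 0.625000

Simpson's rule: (h/3)[f(x₀) + 4f(x₁) + 2f(x₂) + ... + f(xₙ)]

x_0 = 1.0000, f(x_0) = 1.000000, coefficient = 1
x_1 = 1.6250, f(x_1) = 6.972900, coefficient = 4
x_2 = 2.2500, f(x_2) = 25.628906, coefficient = 1

I ≈ (0.625000/3) × 54.520508 = 11.358439
Exact value: 11.333008
Error: 0.025431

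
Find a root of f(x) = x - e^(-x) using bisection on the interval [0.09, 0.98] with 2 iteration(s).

f(x) = x - e^(-x)
Initial interval: [0.09, 0.98]

Iteration 1:
  c_1 = (0.090000 + 0.980000)/2 = 0.535000
  f(c_1) = f(0.535000) = -0.050669
  f(a) × f(c) ≥ 0, new interval: [0.535000, 0.980000]
Iteration 2:
  c_2 = (0.535000 + 0.980000)/2 = 0.757500
  f(c_2) = f(0.757500) = 0.288663
  f(a) × f(c) < 0, new interval: [0.535000, 0.757500]

After 2 iteration(s), the approximation is c_2 = 0.757500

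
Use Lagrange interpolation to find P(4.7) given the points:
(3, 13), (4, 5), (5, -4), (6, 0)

Lagrange interpolation formula:
P(x) = Σ yᵢ × Lᵢ(x)
where Lᵢ(x) = Π_{j≠i} (x - xⱼ)/(xᵢ - xⱼ)

L_0(4.7) = (4.7 - 4)/(3 - 4) × (4.7 - 5)/(3 - 5) × (4.7 - 6)/(3 - 6) = -0.045500
L_1(4.7) = (4.7 - 3)/(4 - 3) × (4.7 - 5)/(4 - 5) × (4.7 - 6)/(4 - 6) = 0.331500
L_2(4.7) = (4.7 - 3)/(5 - 3) × (4.7 - 4)/(5 - 4) × (4.7 - 6)/(5 - 6) = 0.773500
L_3(4.7) = (4.7 - 3)/(6 - 3) × (4.7 - 4)/(6 - 4) × (4.7 - 5)/(6 - 5) = -0.059500

P(4.7) = 13×L_0(4.7) + 5×L_1(4.7) + (-4)×L_2(4.7) + 0×L_3(4.7)
P(4.7) = -2.028000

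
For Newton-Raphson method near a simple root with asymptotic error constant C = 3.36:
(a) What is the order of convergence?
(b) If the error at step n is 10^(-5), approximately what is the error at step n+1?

(a) Newton-Raphson has quadratic (order 2) convergence near simple roots.
    This means |e_{n+1}| ≈ C|e_n|².

(b) With |e_n| = 10^(-5) and C = 3.36:
    |e_{n+1}| ≈ 3.36 × (10^(-5))² = 3.36 × 10^(-10)

(a) 2 (quadratic); (b) |e_{n+1}| ≈ 3.360e-10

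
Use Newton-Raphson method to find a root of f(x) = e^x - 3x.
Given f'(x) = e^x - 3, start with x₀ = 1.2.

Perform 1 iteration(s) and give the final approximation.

f(x) = e^x - 3x
f'(x) = e^x - 3
x₀ = 1.2

Newton-Raphson formula: x_{n+1} = x_n - f(x_n)/f'(x_n)

Iteration 1:
  f(1.200000) = -0.279883
  f'(1.200000) = 0.320117
  x_1 = 1.200000 - (-0.279883)/0.320117 = 2.074315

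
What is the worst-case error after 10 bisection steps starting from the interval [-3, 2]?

Bisection error bound: |error| ≤ (b-a)/2^n
|error| ≤ (2 - (-3))/2^10 = 5/2^10
|error| ≤ 0.0048828125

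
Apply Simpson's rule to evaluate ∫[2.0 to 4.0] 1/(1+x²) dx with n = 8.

f(x) = 1/(1+x²)
a = 2.0, b = 4.0, n = 8
h = (b - a)/n = 0.250000

Simpson's rule: (h/3)[f(x₀) + 4f(x₁) + 2f(x₂) + ... + f(xₙ)]

x_0 = 2.0000, f(x_0) = 0.200000, coefficient = 1
x_1 = 2.2500, f(x_1) = 0.164948, coefficient = 4
x_2 = 2.5000, f(x_2) = 0.137931, coefficient = 2
x_3 = 2.7500, f(x_3) = 0.116788, coefficient = 4
x_4 = 3.0000, f(x_4) = 0.100000, coefficient = 2
x_5 = 3.2500, f(x_5) = 0.086486, coefficient = 4
x_6 = 3.5000, f(x_6) = 0.075472, coefficient = 2
x_7 = 3.7500, f(x_7) = 0.066390, coefficient = 4
x_8 = 4.0000, f(x_8) = 0.058824, coefficient = 1

I ≈ (0.250000/3) × 2.624082 = 0.218674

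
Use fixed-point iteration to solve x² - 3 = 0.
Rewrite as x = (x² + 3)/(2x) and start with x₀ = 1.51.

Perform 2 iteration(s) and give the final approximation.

Equation: x² - 3 = 0
Fixed-point form: x = (x² + 3)/(2x)
x₀ = 1.51

x_1 = g(1.510000) = 1.748377
x_2 = g(1.748377) = 1.732127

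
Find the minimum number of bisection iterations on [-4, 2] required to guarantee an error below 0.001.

We need (b-a)/2^n ≤ 0.001
(2 - (-4))/2^n ≤ 0.001
6/2^n ≤ 0.001
2^n ≥ 6000
n ≥ log₂(6000) = 12.55
n ≥ 13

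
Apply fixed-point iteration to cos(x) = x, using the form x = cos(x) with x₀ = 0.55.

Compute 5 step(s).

Equation: cos(x) = x
Fixed-point form: x = cos(x)
x₀ = 0.55

x_1 = g(0.550000) = 0.852525
x_2 = g(0.852525) = 0.658084
x_3 = g(0.658084) = 0.791165
x_4 = g(0.791165) = 0.703017
x_5 = g(0.703017) = 0.762895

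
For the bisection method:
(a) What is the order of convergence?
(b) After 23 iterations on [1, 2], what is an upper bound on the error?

(a) Bisection has linear (order 1) convergence; the error is halved each step.

(b) Error bound = (b-a)/2^n = (2 - 1)/2^{23}
    = 1/2^{23}

(a) 1 (linear); (b) error ≤ 1.19e-07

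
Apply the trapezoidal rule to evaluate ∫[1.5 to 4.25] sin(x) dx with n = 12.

f(x) = sin(x)
a = 1.5, b = 4.25, n = 12
h = (b - a)/n = 0.229167

Trapezoidal rule: (h/2)[f(x₀) + 2f(x₁) + 2f(x₂) + ... + f(xₙ)]

x_0 = 1.5000, f(x_0) = 0.997495, coefficient = 1
x_1 = 1.7292, f(x_1) = 0.987486, coefficient = 2
x_2 = 1.9583, f(x_2) = 0.925843, coefficient = 2
x_3 = 2.1875, f(x_3) = 0.815789, coefficient = 2
x_4 = 2.4167, f(x_4) = 0.663080, coefficient = 2
x_5 = 2.6458, f(x_5) = 0.475700, coefficient = 2
x_6 = 2.8750, f(x_6) = 0.263446, coefficient = 2
x_7 = 3.1042, f(x_7) = 0.037417, coefficient = 2
x_8 = 3.3333, f(x_8) = -0.190568, coefficient = 2
x_9 = 3.5625, f(x_9) = -0.408589, coefficient = 2
x_10 = 3.7917, f(x_10) = -0.605245, coefficient = 2
x_11 = 4.0208, f(x_11) = -0.770255, coefficient = 2
x_12 = 4.2500, f(x_12) = -0.894989, coefficient = 1

I ≈ (0.229167/2) × 4.490713 = 0.514561
Exact value: 0.516825
Error: 0.002264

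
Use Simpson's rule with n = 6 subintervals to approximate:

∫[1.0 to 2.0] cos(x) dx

f(x) = cos(x)
a = 1.0, b = 2.0, n = 6
h = (b - a)/n = 0.166667

Simpson's rule: (h/3)[f(x₀) + 4f(x₁) + 2f(x₂) + ... + f(xₙ)]

x_0 = 1.0000, f(x_0) = 0.540302, coefficient = 1
x_1 = 1.1667, f(x_1) = 0.393219, coefficient = 4
x_2 = 1.3333, f(x_2) = 0.235238, coefficient = 2
x_3 = 1.5000, f(x_3) = 0.070737, coefficient = 4
x_4 = 1.6667, f(x_4) = -0.095724, coefficient = 2
x_5 = 1.8333, f(x_5) = -0.259531, coefficient = 4
x_6 = 2.0000, f(x_6) = -0.416147, coefficient = 1

I ≈ (0.166667/3) × 1.220881 = 0.067827
Exact value: 0.067826
Error: 0.000000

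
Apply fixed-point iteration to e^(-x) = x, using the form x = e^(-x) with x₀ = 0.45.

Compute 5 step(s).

Equation: e^(-x) = x
Fixed-point form: x = e^(-x)
x₀ = 0.45

x_1 = g(0.450000) = 0.637628
x_2 = g(0.637628) = 0.528545
x_3 = g(0.528545) = 0.589462
x_4 = g(0.589462) = 0.554625
x_5 = g(0.554625) = 0.574287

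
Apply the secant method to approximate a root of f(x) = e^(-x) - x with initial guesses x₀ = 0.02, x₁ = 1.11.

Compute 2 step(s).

f(x) = e^(-x) - x
x₀ = 0.02, x₁ = 1.11

Secant formula: x_{n+1} = x_n - f(x_n)(x_n - x_{n-1})/(f(x_n) - f(x_{n-1}))

Iteration 1:
  f(0.020000) = 0.960199
  f(1.110000) = -0.780441
  x_2 = 1.110000 - (-0.780441)×(1.110000 - 0.020000)/(-0.780441 - 0.960199)
       = 0.621283
Iteration 2:
  f(1.110000) = -0.780441
  f(0.621283) = -0.084028
  x_3 = 0.621283 - (-0.084028)×(0.621283 - 1.110000)/(-0.084028 - (-0.780441))
       = 0.562315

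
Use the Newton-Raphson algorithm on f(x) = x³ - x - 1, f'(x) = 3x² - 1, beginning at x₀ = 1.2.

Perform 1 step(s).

f(x) = x³ - x - 1
f'(x) = 3x² - 1
x₀ = 1.2

Newton-Raphson formula: x_{n+1} = x_n - f(x_n)/f'(x_n)

Iteration 1:
  f(1.200000) = -0.472000
  f'(1.200000) = 3.320000
  x_1 = 1.200000 - (-0.472000)/3.320000 = 1.342169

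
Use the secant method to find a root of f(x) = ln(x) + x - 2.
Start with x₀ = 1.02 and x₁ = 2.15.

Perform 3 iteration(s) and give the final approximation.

f(x) = ln(x) + x - 2
x₀ = 1.02, x₁ = 2.15

Secant formula: x_{n+1} = x_n - f(x_n)(x_n - x_{n-1})/(f(x_n) - f(x_{n-1}))

Iteration 1:
  f(1.020000) = -0.960197
  f(2.150000) = 0.915468
  x_2 = 2.150000 - 0.915468×(2.150000 - 1.020000)/(0.915468 - (-0.960197))
       = 1.598474
Iteration 2:
  f(2.150000) = 0.915468
  f(1.598474) = 0.067523
  x_3 = 1.598474 - 0.067523×(1.598474 - 2.150000)/(0.067523 - 0.915468)
       = 1.554555
Iteration 3:
  f(1.598474) = 0.067523
  f(1.554555) = -0.004256
  x_4 = 1.554555 - (-0.004256)×(1.554555 - 1.598474)/(-0.004256 - 0.067523)
       = 1.557159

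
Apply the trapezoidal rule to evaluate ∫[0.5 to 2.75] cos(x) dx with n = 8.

f(x) = cos(x)
a = 0.5, b = 2.75, n = 8
h = (b - a)/n = 0.281250

Trapezoidal rule: (h/2)[f(x₀) + 2f(x₁) + 2f(x₂) + ... + f(xₙ)]

x_0 = 0.5000, f(x_0) = 0.877583, coefficient = 1
x_1 = 0.7812, f(x_1) = 0.710034, coefficient = 2
x_2 = 1.0625, f(x_2) = 0.486690, coefficient = 2
x_3 = 1.3438, f(x_3) = 0.225101, coefficient = 2
x_4 = 1.6250, f(x_4) = -0.054177, coefficient = 2
x_5 = 1.9062, f(x_5) = -0.329198, coefficient = 2
x_6 = 2.1875, f(x_6) = -0.578349, coefficient = 2
x_7 = 2.4688, f(x_7) = -0.782053, coefficient = 2
x_8 = 2.7500, f(x_8) = -0.924302, coefficient = 1

I ≈ (0.281250/2) × -0.690626 = -0.097119
Exact value: -0.097765
Error: 0.000645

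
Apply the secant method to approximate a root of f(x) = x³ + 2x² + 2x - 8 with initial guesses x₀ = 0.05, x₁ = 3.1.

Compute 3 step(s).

f(x) = x³ + 2x² + 2x - 8
x₀ = 0.05, x₁ = 3.1

Secant formula: x_{n+1} = x_n - f(x_n)(x_n - x_{n-1})/(f(x_n) - f(x_{n-1}))

Iteration 1:
  f(0.050000) = -7.894875
  f(3.100000) = 47.211000
  x_2 = 3.100000 - 47.211000×(3.100000 - 0.050000)/(47.211000 - (-7.894875))
       = 0.486966
Iteration 2:
  f(3.100000) = 47.211000
  f(0.486966) = -6.436321
  x_3 = 0.486966 - (-6.436321)×(0.486966 - 3.100000)/(-6.436321 - 47.211000)
       = 0.800464
Iteration 3:
  f(0.486966) = -6.436321
  f(0.800464) = -4.604698
  x_4 = 0.800464 - (-4.604698)×(0.800464 - 0.486966)/(-4.604698 - (-6.436321))
       = 1.588597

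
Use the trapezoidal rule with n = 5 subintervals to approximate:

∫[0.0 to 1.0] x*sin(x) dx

f(x) = x*sin(x)
a = 0.0, b = 1.0, n = 5
h = (b - a)/n = 0.200000

Trapezoidal rule: (h/2)[f(x₀) + 2f(x₁) + 2f(x₂) + ... + f(xₙ)]

x_0 = 0.0000, f(x_0) = 0.000000, coefficient = 1
x_1 = 0.2000, f(x_1) = 0.039734, coefficient = 2
x_2 = 0.4000, f(x_2) = 0.155767, coefficient = 2
x_3 = 0.6000, f(x_3) = 0.338785, coefficient = 2
x_4 = 0.8000, f(x_4) = 0.573885, coefficient = 2
x_5 = 1.0000, f(x_5) = 0.841471, coefficient = 1

I ≈ (0.200000/2) × 3.057814 = 0.305781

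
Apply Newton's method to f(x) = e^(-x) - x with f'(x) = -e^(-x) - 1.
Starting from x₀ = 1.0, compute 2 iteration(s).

f(x) = e^(-x) - x
f'(x) = -e^(-x) - 1
x₀ = 1.0

Newton-Raphson formula: x_{n+1} = x_n - f(x_n)/f'(x_n)

Iteration 1:
  f(1.000000) = -0.632121
  f'(1.000000) = -1.367879
  x_1 = 1.000000 - (-0.632121)/(-1.367879) = 0.537883
Iteration 2:
  f(0.537883) = 0.046100
  f'(0.537883) = -1.583983
  x_2 = 0.537883 - 0.046100/(-1.583983) = 0.566987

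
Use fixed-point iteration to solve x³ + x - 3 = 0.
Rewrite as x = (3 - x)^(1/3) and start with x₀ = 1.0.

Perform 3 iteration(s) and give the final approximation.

Equation: x³ + x - 3 = 0
Fixed-point form: x = (3 - x)^(1/3)
x₀ = 1.0

x_1 = g(1.000000) = 1.259921
x_2 = g(1.259921) = 1.202790
x_3 = g(1.202790) = 1.215812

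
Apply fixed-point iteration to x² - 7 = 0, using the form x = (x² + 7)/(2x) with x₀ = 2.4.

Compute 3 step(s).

Equation: x² - 7 = 0
Fixed-point form: x = (x² + 7)/(2x)
x₀ = 2.4

x_1 = g(2.400000) = 2.658333
x_2 = g(2.658333) = 2.645781
x_3 = g(2.645781) = 2.645751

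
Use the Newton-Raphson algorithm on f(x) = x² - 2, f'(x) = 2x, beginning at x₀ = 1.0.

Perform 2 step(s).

f(x) = x² - 2
f'(x) = 2x
x₀ = 1.0

Newton-Raphson formula: x_{n+1} = x_n - f(x_n)/f'(x_n)

Iteration 1:
  f(1.000000) = -1.000000
  f'(1.000000) = 2.000000
  x_1 = 1.000000 - (-1.000000)/2.000000 = 1.500000
Iteration 2:
  f(1.500000) = 0.250000
  f'(1.500000) = 3.000000
  x_2 = 1.500000 - 0.250000/3.000000 = 1.416667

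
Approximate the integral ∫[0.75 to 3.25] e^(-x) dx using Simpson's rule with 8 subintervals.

f(x) = e^(-x)
a = 0.75, b = 3.25, n = 8
h = (b - a)/n = 0.312500

Simpson's rule: (h/3)[f(x₀) + 4f(x₁) + 2f(x₂) + ... + f(xₙ)]

x_0 = 0.7500, f(x_0) = 0.472367, coefficient = 1
x_1 = 1.0625, f(x_1) = 0.345591, coefficient = 4
x_2 = 1.3750, f(x_2) = 0.252840, coefficient = 2
x_3 = 1.6875, f(x_3) = 0.184981, coefficient = 4
x_4 = 2.0000, f(x_4) = 0.135335, coefficient = 2
x_5 = 2.3125, f(x_5) = 0.099013, coefficient = 4
x_6 = 2.6250, f(x_6) = 0.072440, coefficient = 2
x_7 = 2.9375, f(x_7) = 0.052998, coefficient = 4
x_8 = 3.2500, f(x_8) = 0.038774, coefficient = 1

I ≈ (0.312500/3) × 4.162705 = 0.433615
Exact value: 0.433592
Error: 0.000023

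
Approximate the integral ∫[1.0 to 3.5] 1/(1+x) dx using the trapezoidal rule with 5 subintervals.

f(x) = 1/(1+x)
a = 1.0, b = 3.5, n = 5
h = (b - a)/n = 0.500000

Trapezoidal rule: (h/2)[f(x₀) + 2f(x₁) + 2f(x₂) + ... + f(xₙ)]

x_0 = 1.0000, f(x_0) = 0.500000, coefficient = 1
x_1 = 1.5000, f(x_1) = 0.400000, coefficient = 2
x_2 = 2.0000, f(x_2) = 0.333333, coefficient = 2
x_3 = 2.5000, f(x_3) = 0.285714, coefficient = 2
x_4 = 3.0000, f(x_4) = 0.250000, coefficient = 2
x_5 = 3.5000, f(x_5) = 0.222222, coefficient = 1

I ≈ (0.500000/2) × 3.260317 = 0.815079
Exact value: 0.810930
Error: 0.004149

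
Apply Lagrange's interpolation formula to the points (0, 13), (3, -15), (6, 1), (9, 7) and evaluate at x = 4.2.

Lagrange interpolation formula:
P(x) = Σ yᵢ × Lᵢ(x)
where Lᵢ(x) = Π_{j≠i} (x - xⱼ)/(xᵢ - xⱼ)

L_0(4.2) = (4.2 - 3)/(0 - 3) × (4.2 - 6)/(0 - 6) × (4.2 - 9)/(0 - 9) = -0.064000
L_1(4.2) = (4.2 - 0)/(3 - 0) × (4.2 - 6)/(3 - 6) × (4.2 - 9)/(3 - 9) = 0.672000
L_2(4.2) = (4.2 - 0)/(6 - 0) × (4.2 - 3)/(6 - 3) × (4.2 - 9)/(6 - 9) = 0.448000
L_3(4.2) = (4.2 - 0)/(9 - 0) × (4.2 - 3)/(9 - 3) × (4.2 - 6)/(9 - 6) = -0.056000

P(4.2) = 13×L_0(4.2) + (-15)×L_1(4.2) + 1×L_2(4.2) + 7×L_3(4.2)
P(4.2) = -10.856000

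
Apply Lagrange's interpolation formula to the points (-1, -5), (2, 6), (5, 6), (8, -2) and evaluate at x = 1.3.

Lagrange interpolation formula:
P(x) = Σ yᵢ × Lᵢ(x)
where Lᵢ(x) = Π_{j≠i} (x - xⱼ)/(xᵢ - xⱼ)

L_0(1.3) = (1.3 - 2)/(-1 - 2) × (1.3 - 5)/(-1 - 5) × (1.3 - 8)/(-1 - 8) = 0.107117
L_1(1.3) = (1.3 - (-1))/(2 - (-1)) × (1.3 - 5)/(2 - 5) × (1.3 - 8)/(2 - 8) = 1.055870
L_2(1.3) = (1.3 - (-1))/(5 - (-1)) × (1.3 - 2)/(5 - 2) × (1.3 - 8)/(5 - 8) = -0.199759
L_3(1.3) = (1.3 - (-1))/(8 - (-1)) × (1.3 - 2)/(8 - 2) × (1.3 - 5)/(8 - 5) = 0.036772

P(1.3) = (-5)×L_0(1.3) + 6×L_1(1.3) + 6×L_2(1.3) + (-2)×L_3(1.3)
P(1.3) = 4.527537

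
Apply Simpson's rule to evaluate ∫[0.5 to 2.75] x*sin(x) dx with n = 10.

f(x) = x*sin(x)
a = 0.5, b = 2.75, n = 10
h = (b - a)/n = 0.225000

Simpson's rule: (h/3)[f(x₀) + 4f(x₁) + 2f(x₂) + ... + f(xₙ)]

x_0 = 0.5000, f(x_0) = 0.239713, coefficient = 1
x_1 = 0.7250, f(x_1) = 0.480773, coefficient = 4
x_2 = 0.9500, f(x_2) = 0.772745, coefficient = 2
x_3 = 1.1750, f(x_3) = 1.084161, coefficient = 4
x_4 = 1.4000, f(x_4) = 1.379630, coefficient = 2
x_5 = 1.6250, f(x_5) = 1.622613, coefficient = 4
x_6 = 1.8500, f(x_6) = 1.778359, coefficient = 2
x_7 = 2.0750, f(x_7) = 1.816786, coefficient = 4
x_8 = 2.3000, f(x_8) = 1.715122, coefficient = 2
x_9 = 2.5250, f(x_9) = 1.460103, coefficient = 4
x_10 = 2.7500, f(x_10) = 1.049568, coefficient = 1

I ≈ (0.225000/3) × 38.438736 = 2.882905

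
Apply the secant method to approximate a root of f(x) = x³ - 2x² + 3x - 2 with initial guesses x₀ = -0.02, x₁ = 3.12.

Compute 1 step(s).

f(x) = x³ - 2x² + 3x - 2
x₀ = -0.02, x₁ = 3.12

Secant formula: x_{n+1} = x_n - f(x_n)(x_n - x_{n-1})/(f(x_n) - f(x_{n-1}))

Iteration 1:
  f(-0.020000) = -2.060808
  f(3.120000) = 18.262528
  x_2 = 3.120000 - 18.262528×(3.120000 - (-0.020000))/(18.262528 - (-2.060808))
       = 0.298399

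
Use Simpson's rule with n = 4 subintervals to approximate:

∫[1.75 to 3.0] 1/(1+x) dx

f(x) = 1/(1+x)
a = 1.75, b = 3.0, n = 4
h = (b - a)/n = 0.312500

Simpson's rule: (h/3)[f(x₀) + 4f(x₁) + 2f(x₂) + ... + f(xₙ)]

x_0 = 1.7500, f(x_0) = 0.363636, coefficient = 1
x_1 = 2.0625, f(x_1) = 0.326531, coefficient = 4
x_2 = 2.3750, f(x_2) = 0.296296, coefficient = 2
x_3 = 2.6875, f(x_3) = 0.271186, coefficient = 4
x_4 = 3.0000, f(x_4) = 0.250000, coefficient = 1

I ≈ (0.312500/3) × 3.597097 = 0.374698
Exact value: 0.374693
Error: 0.000004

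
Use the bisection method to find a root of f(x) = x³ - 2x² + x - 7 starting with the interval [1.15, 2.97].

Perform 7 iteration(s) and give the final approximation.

f(x) = x³ - 2x² + x - 7
Initial interval: [1.15, 2.97]

Iteration 1:
  c_1 = (1.150000 + 2.970000)/2 = 2.060000
  f(c_1) = f(2.060000) = -4.685384
  f(a) × f(c) ≥ 0, new interval: [2.060000, 2.970000]
Iteration 2:
  c_2 = (2.060000 + 2.970000)/2 = 2.515000
  f(c_2) = f(2.515000) = -1.227509
  f(a) × f(c) ≥ 0, new interval: [2.515000, 2.970000]
Iteration 3:
  c_3 = (2.515000 + 2.970000)/2 = 2.742500
  f(c_3) = f(2.742500) = 1.327070
  f(a) × f(c) < 0, new interval: [2.515000, 2.742500]
Iteration 4:
  c_4 = (2.515000 + 2.742500)/2 = 2.628750
  f(c_4) = f(2.628750) = -0.026382
  f(a) × f(c) ≥ 0, new interval: [2.628750, 2.742500]
Iteration 5:
  c_5 = (2.628750 + 2.742500)/2 = 2.685625
  f(c_5) = f(2.685625) = 0.630751
  f(a) × f(c) < 0, new interval: [2.628750, 2.685625]
Iteration 6:
  c_6 = (2.628750 + 2.685625)/2 = 2.657188
  f(c_6) = f(2.657188) = 0.297355
  f(a) × f(c) < 0, new interval: [2.628750, 2.657188]
Iteration 7:
  c_7 = (2.628750 + 2.657188)/2 = 2.642969
  f(c_7) = f(2.642969) = 0.134288
  f(a) × f(c) < 0, new interval: [2.628750, 2.642969]

After 7 iteration(s), the approximation is c_7 = 2.642969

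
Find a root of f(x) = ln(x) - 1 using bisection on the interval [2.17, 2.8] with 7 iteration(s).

f(x) = ln(x) - 1
Initial interval: [2.17, 2.8]

Iteration 1:
  c_1 = (2.170000 + 2.800000)/2 = 2.485000
  f(c_1) = f(2.485000) = -0.089727
  f(a) × f(c) ≥ 0, new interval: [2.485000, 2.800000]
Iteration 2:
  c_2 = (2.485000 + 2.800000)/2 = 2.642500
  f(c_2) = f(2.642500) = -0.028275
  f(a) × f(c) ≥ 0, new interval: [2.642500, 2.800000]
Iteration 3:
  c_3 = (2.642500 + 2.800000)/2 = 2.721250
  f(c_3) = f(2.721250) = 0.001091
  f(a) × f(c) < 0, new interval: [2.642500, 2.721250]
Iteration 4:
  c_4 = (2.642500 + 2.721250)/2 = 2.681875
  f(c_4) = f(2.681875) = -0.013484
  f(a) × f(c) ≥ 0, new interval: [2.681875, 2.721250]
Iteration 5:
  c_5 = (2.681875 + 2.721250)/2 = 2.701562
  f(c_5) = f(2.701562) = -0.006170
  f(a) × f(c) ≥ 0, new interval: [2.701562, 2.721250]
Iteration 6:
  c_6 = (2.701562 + 2.721250)/2 = 2.711406
  f(c_6) = f(2.711406) = -0.002533
  f(a) × f(c) ≥ 0, new interval: [2.711406, 2.721250]
Iteration 7:
  c_7 = (2.711406 + 2.721250)/2 = 2.716328
  f(c_7) = f(2.716328) = -0.000719
  f(a) × f(c) ≥ 0, new interval: [2.716328, 2.721250]

After 7 iteration(s), the approximation is c_7 = 2.716328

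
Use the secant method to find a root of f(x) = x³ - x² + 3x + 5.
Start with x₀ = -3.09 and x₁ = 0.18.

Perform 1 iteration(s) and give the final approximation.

f(x) = x³ - x² + 3x + 5
x₀ = -3.09, x₁ = 0.18

Secant formula: x_{n+1} = x_n - f(x_n)(x_n - x_{n-1})/(f(x_n) - f(x_{n-1}))

Iteration 1:
  f(-3.090000) = -43.321729
  f(0.180000) = 5.513432
  x_2 = 0.180000 - 5.513432×(0.180000 - (-3.090000))/(5.513432 - (-43.321729))
       = -0.189179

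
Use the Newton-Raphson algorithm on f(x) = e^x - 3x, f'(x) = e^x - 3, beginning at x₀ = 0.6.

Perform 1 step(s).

f(x) = e^x - 3x
f'(x) = e^x - 3
x₀ = 0.6

Newton-Raphson formula: x_{n+1} = x_n - f(x_n)/f'(x_n)

Iteration 1:
  f(0.600000) = 0.022119
  f'(0.600000) = -1.177881
  x_1 = 0.600000 - 0.022119/(-1.177881) = 0.618778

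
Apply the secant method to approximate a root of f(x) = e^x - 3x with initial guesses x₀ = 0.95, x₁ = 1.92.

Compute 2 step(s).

f(x) = e^x - 3x
x₀ = 0.95, x₁ = 1.92

Secant formula: x_{n+1} = x_n - f(x_n)(x_n - x_{n-1})/(f(x_n) - f(x_{n-1}))

Iteration 1:
  f(0.950000) = -0.264290
  f(1.920000) = 1.060958
  x_2 = 1.920000 - 1.060958×(1.920000 - 0.950000)/(1.060958 - (-0.264290))
       = 1.143444
Iteration 2:
  f(1.920000) = 1.060958
  f(1.143444) = -0.292776
  x_3 = 1.143444 - (-0.292776)×(1.143444 - 1.920000)/(-0.292776 - 1.060958)
       = 1.311392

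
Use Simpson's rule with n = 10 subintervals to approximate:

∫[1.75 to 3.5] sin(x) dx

f(x) = sin(x)
a = 1.75, b = 3.5, n = 10
h = (b - a)/n = 0.175000

Simpson's rule: (h/3)[f(x₀) + 4f(x₁) + 2f(x₂) + ... + f(xₙ)]

x_0 = 1.7500, f(x_0) = 0.983986, coefficient = 1
x_1 = 1.9250, f(x_1) = 0.937923, coefficient = 4
x_2 = 2.1000, f(x_2) = 0.863209, coefficient = 2
x_3 = 2.2750, f(x_3) = 0.762127, coefficient = 4
x_4 = 2.4500, f(x_4) = 0.637765, coefficient = 2
x_5 = 2.6250, f(x_5) = 0.493920, coefficient = 4
x_6 = 2.8000, f(x_6) = 0.334988, coefficient = 2
x_7 = 2.9750, f(x_7) = 0.165823, coefficient = 4
x_8 = 3.1500, f(x_8) = -0.008407, coefficient = 2
x_9 = 3.3250, f(x_9) = -0.182381, coefficient = 4
x_10 = 3.5000, f(x_10) = -0.350783, coefficient = 1

I ≈ (0.175000/3) × 12.997965 = 0.758215
Exact value: 0.758211
Error: 0.000004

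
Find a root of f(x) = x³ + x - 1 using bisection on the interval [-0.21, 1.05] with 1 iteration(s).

f(x) = x³ + x - 1
Initial interval: [-0.21, 1.05]

Iteration 1:
  c_1 = (-0.210000 + 1.050000)/2 = 0.420000
  f(c_1) = f(0.420000) = -0.505912
  f(a) × f(c) ≥ 0, new interval: [0.420000, 1.050000]

After 1 iteration(s), the approximation is c_1 = 0.420000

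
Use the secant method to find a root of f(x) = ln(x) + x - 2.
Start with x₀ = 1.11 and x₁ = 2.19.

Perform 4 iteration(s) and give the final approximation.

f(x) = ln(x) + x - 2
x₀ = 1.11, x₁ = 2.19

Secant formula: x_{n+1} = x_n - f(x_n)(x_n - x_{n-1})/(f(x_n) - f(x_{n-1}))

Iteration 1:
  f(1.110000) = -0.785640
  f(2.190000) = 0.973902
  x_2 = 2.190000 - 0.973902×(2.190000 - 1.110000)/(0.973902 - (-0.785640))
       = 1.592223
Iteration 2:
  f(2.190000) = 0.973902
  f(1.592223) = 0.057354
  x_3 = 1.592223 - 0.057354×(1.592223 - 2.190000)/(0.057354 - 0.973902)
       = 1.554816
Iteration 3:
  f(1.592223) = 0.057354
  f(1.554816) = -0.003826
  x_4 = 1.554816 - (-0.003826)×(1.554816 - 1.592223)/(-0.003826 - 0.057354)
       = 1.557156
Iteration 4:
  f(1.554816) = -0.003826
  f(1.557156) = 0.000017
  x_5 = 1.557156 - 0.000017×(1.557156 - 1.554816)/(0.000017 - (-0.003826))
       = 1.557146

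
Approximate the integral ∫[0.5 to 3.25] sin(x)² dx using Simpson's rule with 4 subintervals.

f(x) = sin(x)²
a = 0.5, b = 3.25, n = 4
h = (b - a)/n = 0.687500

Simpson's rule: (h/3)[f(x₀) + 4f(x₁) + 2f(x₂) + ... + f(xₙ)]

x_0 = 0.5000, f(x_0) = 0.229849, coefficient = 1
x_1 = 1.1875, f(x_1) = 0.860139, coefficient = 4
x_2 = 1.8750, f(x_2) = 0.910280, coefficient = 2
x_3 = 2.5625, f(x_3) = 0.299499, coefficient = 4
x_4 = 3.2500, f(x_4) = 0.011706, coefficient = 1

I ≈ (0.687500/3) × 6.700666 = 1.535569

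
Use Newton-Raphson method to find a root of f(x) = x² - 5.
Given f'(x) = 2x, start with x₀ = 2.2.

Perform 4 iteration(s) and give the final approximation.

f(x) = x² - 5
f'(x) = 2x
x₀ = 2.2

Newton-Raphson formula: x_{n+1} = x_n - f(x_n)/f'(x_n)

Iteration 1:
  f(2.200000) = -0.160000
  f'(2.200000) = 4.400000
  x_1 = 2.200000 - (-0.160000)/4.400000 = 2.236364
Iteration 2:
  f(2.236364) = 0.001322
  f'(2.236364) = 4.472727
  x_2 = 2.236364 - 0.001322/4.472727 = 2.236068
Iteration 3:
  f(2.236068) = 0.000000
  f'(2.236068) = 4.472136
  x_3 = 2.236068 - 0.000000/4.472136 = 2.236068
Iteration 4:
  f(2.236068) = 0.000000
  f'(2.236068) = 4.472136
  x_4 = 2.236068 - 0.000000/4.472136 = 2.236068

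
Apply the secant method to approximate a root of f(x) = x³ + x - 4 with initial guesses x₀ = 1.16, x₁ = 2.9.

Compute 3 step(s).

f(x) = x³ + x - 4
x₀ = 1.16, x₁ = 2.9

Secant formula: x_{n+1} = x_n - f(x_n)(x_n - x_{n-1})/(f(x_n) - f(x_{n-1}))

Iteration 1:
  f(1.160000) = -1.279104
  f(2.900000) = 23.289000
  x_2 = 2.900000 - 23.289000×(2.900000 - 1.160000)/(23.289000 - (-1.279104))
       = 1.250591
Iteration 2:
  f(2.900000) = 23.289000
  f(1.250591) = -0.793514
  x_3 = 1.250591 - (-0.793514)×(1.250591 - 2.900000)/(-0.793514 - 23.289000)
       = 1.304938
Iteration 3:
  f(1.250591) = -0.793514
  f(1.304938) = -0.472929
  x_4 = 1.304938 - (-0.472929)×(1.304938 - 1.250591)/(-0.472929 - (-0.793514))
       = 1.385112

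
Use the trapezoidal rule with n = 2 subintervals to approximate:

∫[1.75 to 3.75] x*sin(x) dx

f(x) = x*sin(x)
a = 1.75, b = 3.75, n = 2
h = (b - a)/n = 1.000000

Trapezoidal rule: (h/2)[f(x₀) + 2f(x₁) + 2f(x₂) + ... + f(xₙ)]

x_0 = 1.7500, f(x_0) = 1.721975, coefficient = 1
x_1 = 2.7500, f(x_1) = 1.049568, coefficient = 2
x_2 = 3.7500, f(x_2) = -2.143355, coefficient = 1

I ≈ (1.000000/2) × 1.677756 = 0.838878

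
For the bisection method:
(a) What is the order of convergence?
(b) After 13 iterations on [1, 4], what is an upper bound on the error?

(a) Bisection has linear (order 1) convergence; the error is halved each step.

(b) Error bound = (b-a)/2^n = (4 - 1)/2^{13}
    = 3/2^{13}

(a) 1 (linear); (b) error ≤ 3.66e-04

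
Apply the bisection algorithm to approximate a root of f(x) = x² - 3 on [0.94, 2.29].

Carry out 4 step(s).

f(x) = x² - 3
Initial interval: [0.94, 2.29]

Iteration 1:
  c_1 = (0.940000 + 2.290000)/2 = 1.615000
  f(c_1) = f(1.615000) = -0.391775
  f(a) × f(c) ≥ 0, new interval: [1.615000, 2.290000]
Iteration 2:
  c_2 = (1.615000 + 2.290000)/2 = 1.952500
  f(c_2) = f(1.952500) = 0.812256
  f(a) × f(c) < 0, new interval: [1.615000, 1.952500]
Iteration 3:
  c_3 = (1.615000 + 1.952500)/2 = 1.783750
  f(c_3) = f(1.783750) = 0.181764
  f(a) × f(c) < 0, new interval: [1.615000, 1.783750]
Iteration 4:
  c_4 = (1.615000 + 1.783750)/2 = 1.699375
  f(c_4) = f(1.699375) = -0.112125
  f(a) × f(c) ≥ 0, new interval: [1.699375, 1.783750]

After 4 iteration(s), the approximation is c_4 = 1.699375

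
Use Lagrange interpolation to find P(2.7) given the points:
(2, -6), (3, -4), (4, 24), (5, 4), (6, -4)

Lagrange interpolation formula:
P(x) = Σ yᵢ × Lᵢ(x)
where Lᵢ(x) = Π_{j≠i} (x - xⱼ)/(xᵢ - xⱼ)

L_0(2.7) = (2.7 - 3)/(2 - 3) × (2.7 - 4)/(2 - 4) × (2.7 - 5)/(2 - 5) × (2.7 - 6)/(2 - 6) = 0.123337
L_1(2.7) = (2.7 - 2)/(3 - 2) × (2.7 - 4)/(3 - 4) × (2.7 - 5)/(3 - 5) × (2.7 - 6)/(3 - 6) = 1.151150
L_2(2.7) = (2.7 - 2)/(4 - 2) × (2.7 - 3)/(4 - 3) × (2.7 - 5)/(4 - 5) × (2.7 - 6)/(4 - 6) = -0.398475
L_3(2.7) = (2.7 - 2)/(5 - 2) × (2.7 - 3)/(5 - 3) × (2.7 - 4)/(5 - 4) × (2.7 - 6)/(5 - 6) = 0.150150
L_4(2.7) = (2.7 - 2)/(6 - 2) × (2.7 - 3)/(6 - 3) × (2.7 - 4)/(6 - 4) × (2.7 - 5)/(6 - 5) = -0.026162

P(2.7) = (-6)×L_0(2.7) + (-4)×L_1(2.7) + 24×L_2(2.7) + 4×L_3(2.7) + (-4)×L_4(2.7)
P(2.7) = -14.202775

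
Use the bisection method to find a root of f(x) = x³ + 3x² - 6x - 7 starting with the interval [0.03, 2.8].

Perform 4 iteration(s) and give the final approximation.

f(x) = x³ + 3x² - 6x - 7
Initial interval: [0.03, 2.8]

Iteration 1:
  c_1 = (0.030000 + 2.800000)/2 = 1.415000
  f(c_1) = f(1.415000) = -6.650177
  f(a) × f(c) ≥ 0, new interval: [1.415000, 2.800000]
Iteration 2:
  c_2 = (1.415000 + 2.800000)/2 = 2.107500
  f(c_2) = f(2.107500) = 3.040249
  f(a) × f(c) < 0, new interval: [1.415000, 2.107500]
Iteration 3:
  c_3 = (1.415000 + 2.107500)/2 = 1.761250
  f(c_3) = f(1.761250) = -2.798095
  f(a) × f(c) ≥ 0, new interval: [1.761250, 2.107500]
Iteration 4:
  c_4 = (1.761250 + 2.107500)/2 = 1.934375
  f(c_4) = f(1.934375) = -0.142773
  f(a) × f(c) ≥ 0, new interval: [1.934375, 2.107500]

After 4 iteration(s), the approximation is c_4 = 1.934375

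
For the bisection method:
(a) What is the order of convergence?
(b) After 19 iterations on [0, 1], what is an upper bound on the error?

(a) Bisection has linear (order 1) convergence; the error is halved each step.

(b) Error bound = (b-a)/2^n = (1 - 0)/2^{19}
    = 1/2^{19}

(a) 1 (linear); (b) error ≤ 1.91e-06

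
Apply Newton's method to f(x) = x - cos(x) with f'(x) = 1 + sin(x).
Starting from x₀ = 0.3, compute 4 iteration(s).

f(x) = x - cos(x)
f'(x) = 1 + sin(x)
x₀ = 0.3

Newton-Raphson formula: x_{n+1} = x_n - f(x_n)/f'(x_n)

Iteration 1:
  f(0.300000) = -0.655336
  f'(0.300000) = 1.295520
  x_1 = 0.300000 - (-0.655336)/1.295520 = 0.805848
Iteration 2:
  f(0.805848) = 0.113349
  f'(0.805848) = 1.721418
  x_2 = 0.805848 - 0.113349/1.721418 = 0.740002
Iteration 3:
  f(0.740002) = 0.001535
  f'(0.740002) = 1.674289
  x_3 = 0.740002 - 0.001535/1.674289 = 0.739085
Iteration 4:
  f(0.739085) = 0.000000
  f'(0.739085) = 1.673612
  x_4 = 0.739085 - 0.000000/1.673612 = 0.739085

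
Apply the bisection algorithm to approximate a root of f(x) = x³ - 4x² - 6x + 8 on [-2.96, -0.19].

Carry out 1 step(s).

f(x) = x³ - 4x² - 6x + 8
Initial interval: [-2.96, -0.19]

Iteration 1:
  c_1 = (-2.960000 + (-0.190000))/2 = -1.575000
  f(c_1) = f(-1.575000) = 3.620516
  f(a) × f(c) < 0, new interval: [-2.960000, -1.575000]

After 1 iteration(s), the approximation is c_1 = -1.575000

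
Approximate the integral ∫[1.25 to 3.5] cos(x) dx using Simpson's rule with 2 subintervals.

f(x) = cos(x)
a = 1.25, b = 3.5, n = 2
h = (b - a)/n = 1.125000

Simpson's rule: (h/3)[f(x₀) + 4f(x₁) + 2f(x₂) + ... + f(xₙ)]

x_0 = 1.2500, f(x_0) = 0.315322, coefficient = 1
x_1 = 2.3750, f(x_1) = -0.720278, coefficient = 4
x_2 = 3.5000, f(x_2) = -0.936457, coefficient = 1

I ≈ (1.125000/3) × -3.502248 = -1.313343
Exact value: -1.299768
Error: 0.013575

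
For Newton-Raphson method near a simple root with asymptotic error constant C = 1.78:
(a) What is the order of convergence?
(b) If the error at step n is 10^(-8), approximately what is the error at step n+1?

(a) Newton-Raphson has quadratic (order 2) convergence near simple roots.
    This means |e_{n+1}| ≈ C|e_n|².

(b) With |e_n| = 10^(-8) and C = 1.78:
    |e_{n+1}| ≈ 1.78 × (10^(-8))² = 1.78 × 10^(-16)

(a) 2 (quadratic); (b) |e_{n+1}| ≈ 1.780e-16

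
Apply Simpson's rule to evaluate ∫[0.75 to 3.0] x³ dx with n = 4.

f(x) = x³
a = 0.75, b = 3.0, n = 4
h = (b - a)/n = 0.562500

Simpson's rule: (h/3)[f(x₀) + 4f(x₁) + 2f(x₂) + ... + f(xₙ)]

x_0 = 0.7500, f(x_0) = 0.421875, coefficient = 1
x_1 = 1.3125, f(x_1) = 2.260986, coefficient = 4
x_2 = 1.8750, f(x_2) = 6.591797, coefficient = 2
x_3 = 2.4375, f(x_3) = 14.482178, coefficient = 4
x_4 = 3.0000, f(x_4) = 27.000000, coefficient = 1

I ≈ (0.562500/3) × 107.578125 = 20.170898
Exact value: 20.170898
Error: 0.000000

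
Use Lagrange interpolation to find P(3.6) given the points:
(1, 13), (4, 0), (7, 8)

Lagrange interpolation formula:
P(x) = Σ yᵢ × Lᵢ(x)
where Lᵢ(x) = Π_{j≠i} (x - xⱼ)/(xᵢ - xⱼ)

L_0(3.6) = (3.6 - 4)/(1 - 4) × (3.6 - 7)/(1 - 7) = 0.075556
L_1(3.6) = (3.6 - 1)/(4 - 1) × (3.6 - 7)/(4 - 7) = 0.982222
L_2(3.6) = (3.6 - 1)/(7 - 1) × (3.6 - 4)/(7 - 4) = -0.057778

P(3.6) = 13×L_0(3.6) + 0×L_1(3.6) + 8×L_2(3.6)
P(3.6) = 0.520000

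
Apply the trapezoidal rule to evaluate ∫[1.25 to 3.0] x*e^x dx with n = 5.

f(x) = x*e^x
a = 1.25, b = 3.0, n = 5
h = (b - a)/n = 0.350000

Trapezoidal rule: (h/2)[f(x₀) + 2f(x₁) + 2f(x₂) + ... + f(xₙ)]

x_0 = 1.2500, f(x_0) = 4.362929, coefficient = 1
x_1 = 1.6000, f(x_1) = 7.924852, coefficient = 2
x_2 = 1.9500, f(x_2) = 13.705941, coefficient = 2
x_3 = 2.3000, f(x_3) = 22.940620, coefficient = 2
x_4 = 2.6500, f(x_4) = 37.508202, coefficient = 2
x_5 = 3.0000, f(x_5) = 60.256611, coefficient = 1

I ≈ (0.350000/2) × 228.778769 = 40.036285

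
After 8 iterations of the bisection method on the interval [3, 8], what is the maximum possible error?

Bisection error bound: |error| ≤ (b-a)/2^n
|error| ≤ (8 - 3)/2^8 = 5/2^8
|error| ≤ 0.0195312500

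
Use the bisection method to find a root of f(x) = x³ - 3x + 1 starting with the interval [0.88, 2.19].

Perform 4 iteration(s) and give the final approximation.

f(x) = x³ - 3x + 1
Initial interval: [0.88, 2.19]

Iteration 1:
  c_1 = (0.880000 + 2.190000)/2 = 1.535000
  f(c_1) = f(1.535000) = 0.011805
  f(a) × f(c) < 0, new interval: [0.880000, 1.535000]
Iteration 2:
  c_2 = (0.880000 + 1.535000)/2 = 1.207500
  f(c_2) = f(1.207500) = -0.861897
  f(a) × f(c) ≥ 0, new interval: [1.207500, 1.535000]
Iteration 3:
  c_3 = (1.207500 + 1.535000)/2 = 1.371250
  f(c_3) = f(1.371250) = -0.535352
  f(a) × f(c) ≥ 0, new interval: [1.371250, 1.535000]
Iteration 4:
  c_4 = (1.371250 + 1.535000)/2 = 1.453125
  f(c_4) = f(1.453125) = -0.290997
  f(a) × f(c) ≥ 0, new interval: [1.453125, 1.535000]

After 4 iteration(s), the approximation is c_4 = 1.453125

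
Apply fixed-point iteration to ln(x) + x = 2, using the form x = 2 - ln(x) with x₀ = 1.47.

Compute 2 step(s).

Equation: ln(x) + x = 2
Fixed-point form: x = 2 - ln(x)
x₀ = 1.47

x_1 = g(1.470000) = 1.614738
x_2 = g(1.614738) = 1.520828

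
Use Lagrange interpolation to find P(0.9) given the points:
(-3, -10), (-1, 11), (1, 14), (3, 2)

Lagrange interpolation formula:
P(x) = Σ yᵢ × Lᵢ(x)
where Lᵢ(x) = Π_{j≠i} (x - xⱼ)/(xᵢ - xⱼ)

L_0(0.9) = (0.9 - (-1))/(-3 - (-1)) × (0.9 - 1)/(-3 - 1) × (0.9 - 3)/(-3 - 3) = -0.008312
L_1(0.9) = (0.9 - (-3))/(-1 - (-3)) × (0.9 - 1)/(-1 - 1) × (0.9 - 3)/(-1 - 3) = 0.051187
L_2(0.9) = (0.9 - (-3))/(1 - (-3)) × (0.9 - (-1))/(1 - (-1)) × (0.9 - 3)/(1 - 3) = 0.972562
L_3(0.9) = (0.9 - (-3))/(3 - (-3)) × (0.9 - (-1))/(3 - (-1)) × (0.9 - 1)/(3 - 1) = -0.015437

P(0.9) = (-10)×L_0(0.9) + 11×L_1(0.9) + 14×L_2(0.9) + 2×L_3(0.9)
P(0.9) = 14.231187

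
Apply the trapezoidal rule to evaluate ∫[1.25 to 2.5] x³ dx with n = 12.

f(x) = x³
a = 1.25, b = 2.5, n = 12
h = (b - a)/n = 0.104167

Trapezoidal rule: (h/2)[f(x₀) + 2f(x₁) + 2f(x₂) + ... + f(xₙ)]

x_0 = 1.2500, f(x_0) = 1.953125, coefficient = 1
x_1 = 1.3542, f(x_1) = 2.483227, coefficient = 2
x_2 = 1.4583, f(x_2) = 3.101490, coefficient = 2
x_3 = 1.5625, f(x_3) = 3.814697, coefficient = 2
x_4 = 1.6667, f(x_4) = 4.629630, coefficient = 2
x_5 = 1.7708, f(x_5) = 5.553069, coefficient = 2
x_6 = 1.8750, f(x_6) = 6.591797, coefficient = 2
x_7 = 1.9792, f(x_7) = 7.752595, coefficient = 2
x_8 = 2.0833, f(x_8) = 9.042245, coefficient = 2
x_9 = 2.1875, f(x_9) = 10.467529, coefficient = 2
x_10 = 2.2917, f(x_10) = 12.035229, coefficient = 2
x_11 = 2.3958, f(x_11) = 13.752125, coefficient = 2
x_12 = 2.5000, f(x_12) = 15.625000, coefficient = 1

I ≈ (0.104167/2) × 176.025391 = 9.167989
Exact value: 9.155273
Error: 0.012716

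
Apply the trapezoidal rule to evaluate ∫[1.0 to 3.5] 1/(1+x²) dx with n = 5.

f(x) = 1/(1+x²)
a = 1.0, b = 3.5, n = 5
h = (b - a)/n = 0.500000

Trapezoidal rule: (h/2)[f(x₀) + 2f(x₁) + 2f(x₂) + ... + f(xₙ)]

x_0 = 1.0000, f(x_0) = 0.500000, coefficient = 1
x_1 = 1.5000, f(x_1) = 0.307692, coefficient = 2
x_2 = 2.0000, f(x_2) = 0.200000, coefficient = 2
x_3 = 2.5000, f(x_3) = 0.137931, coefficient = 2
x_4 = 3.0000, f(x_4) = 0.100000, coefficient = 2
x_5 = 3.5000, f(x_5) = 0.075472, coefficient = 1

I ≈ (0.500000/2) × 2.066718 = 0.516680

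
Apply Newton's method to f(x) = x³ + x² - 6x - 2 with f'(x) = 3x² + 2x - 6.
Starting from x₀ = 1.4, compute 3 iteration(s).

f(x) = x³ + x² - 6x - 2
f'(x) = 3x² + 2x - 6
x₀ = 1.4

Newton-Raphson formula: x_{n+1} = x_n - f(x_n)/f'(x_n)

Iteration 1:
  f(1.400000) = -5.696000
  f'(1.400000) = 2.680000
  x_1 = 1.400000 - (-5.696000)/2.680000 = 3.525373
Iteration 2:
  f(3.525373) = 33.090256
  f'(3.525373) = 38.335513
  x_2 = 3.525373 - 33.090256/38.335513 = 2.662198
Iteration 3:
  f(2.662198) = 7.981905
  f'(2.662198) = 20.586293
  x_3 = 2.662198 - 7.981905/20.586293 = 2.274469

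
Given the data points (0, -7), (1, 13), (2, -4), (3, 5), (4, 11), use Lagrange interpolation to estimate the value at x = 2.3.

Lagrange interpolation formula:
P(x) = Σ yᵢ × Lᵢ(x)
where Lᵢ(x) = Π_{j≠i} (x - xⱼ)/(xᵢ - xⱼ)

L_0(2.3) = (2.3 - 1)/(0 - 1) × (2.3 - 2)/(0 - 2) × (2.3 - 3)/(0 - 3) × (2.3 - 4)/(0 - 4) = 0.019337
L_1(2.3) = (2.3 - 0)/(1 - 0) × (2.3 - 2)/(1 - 2) × (2.3 - 3)/(1 - 3) × (2.3 - 4)/(1 - 4) = -0.136850
L_2(2.3) = (2.3 - 0)/(2 - 0) × (2.3 - 1)/(2 - 1) × (2.3 - 3)/(2 - 3) × (2.3 - 4)/(2 - 4) = 0.889525
L_3(2.3) = (2.3 - 0)/(3 - 0) × (2.3 - 1)/(3 - 1) × (2.3 - 2)/(3 - 2) × (2.3 - 4)/(3 - 4) = 0.254150
L_4(2.3) = (2.3 - 0)/(4 - 0) × (2.3 - 1)/(4 - 1) × (2.3 - 2)/(4 - 2) × (2.3 - 3)/(4 - 3) = -0.026162

P(2.3) = (-7)×L_0(2.3) + 13×L_1(2.3) + (-4)×L_2(2.3) + 5×L_3(2.3) + 11×L_4(2.3)
P(2.3) = -4.489550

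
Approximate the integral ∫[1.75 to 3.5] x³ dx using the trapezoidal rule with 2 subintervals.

f(x) = x³
a = 1.75, b = 3.5, n = 2
h = (b - a)/n = 0.875000

Trapezoidal rule: (h/2)[f(x₀) + 2f(x₁) + 2f(x₂) + ... + f(xₙ)]

x_0 = 1.7500, f(x_0) = 5.359375, coefficient = 1
x_1 = 2.6250, f(x_1) = 18.087891, coefficient = 2
x_2 = 3.5000, f(x_2) = 42.875000, coefficient = 1

I ≈ (0.875000/2) × 84.410156 = 36.929443
Exact value: 35.170898
Error: 1.758545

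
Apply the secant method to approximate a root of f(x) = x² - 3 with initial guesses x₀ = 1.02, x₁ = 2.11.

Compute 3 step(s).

f(x) = x² - 3
x₀ = 1.02, x₁ = 2.11

Secant formula: x_{n+1} = x_n - f(x_n)(x_n - x_{n-1})/(f(x_n) - f(x_{n-1}))

Iteration 1:
  f(1.020000) = -1.959600
  f(2.110000) = 1.452100
  x_2 = 2.110000 - 1.452100×(2.110000 - 1.020000)/(1.452100 - (-1.959600))
       = 1.646070
Iteration 2:
  f(2.110000) = 1.452100
  f(1.646070) = -0.290453
  x_3 = 1.646070 - (-0.290453)×(1.646070 - 2.110000)/(-0.290453 - 1.452100)
       = 1.723399
Iteration 3:
  f(1.646070) = -0.290453
  f(1.723399) = -0.029895
  x_4 = 1.723399 - (-0.029895)×(1.723399 - 1.646070)/(-0.029895 - (-0.290453))
       = 1.732272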